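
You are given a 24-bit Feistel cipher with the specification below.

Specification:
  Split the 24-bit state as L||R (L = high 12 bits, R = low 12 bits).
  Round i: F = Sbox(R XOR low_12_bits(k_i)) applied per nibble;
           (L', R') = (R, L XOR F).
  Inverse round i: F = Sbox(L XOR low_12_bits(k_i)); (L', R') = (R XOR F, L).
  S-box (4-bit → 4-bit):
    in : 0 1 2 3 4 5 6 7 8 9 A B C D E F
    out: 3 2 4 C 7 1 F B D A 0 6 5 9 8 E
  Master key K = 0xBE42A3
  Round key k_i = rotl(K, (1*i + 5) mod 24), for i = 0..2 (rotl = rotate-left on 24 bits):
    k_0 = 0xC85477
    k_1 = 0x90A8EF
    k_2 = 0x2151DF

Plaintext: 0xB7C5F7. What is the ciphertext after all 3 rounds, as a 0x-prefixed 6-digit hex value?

0x7846B9

s_0 = plaintext = 0xB7C5F7
s_1 = Round(s_0, k_0) = 0x5F79AF
s_2 = Round(s_1, k_1) = 0x9AF784
s_3 = Round(s_2, k_2) = 0x7846B9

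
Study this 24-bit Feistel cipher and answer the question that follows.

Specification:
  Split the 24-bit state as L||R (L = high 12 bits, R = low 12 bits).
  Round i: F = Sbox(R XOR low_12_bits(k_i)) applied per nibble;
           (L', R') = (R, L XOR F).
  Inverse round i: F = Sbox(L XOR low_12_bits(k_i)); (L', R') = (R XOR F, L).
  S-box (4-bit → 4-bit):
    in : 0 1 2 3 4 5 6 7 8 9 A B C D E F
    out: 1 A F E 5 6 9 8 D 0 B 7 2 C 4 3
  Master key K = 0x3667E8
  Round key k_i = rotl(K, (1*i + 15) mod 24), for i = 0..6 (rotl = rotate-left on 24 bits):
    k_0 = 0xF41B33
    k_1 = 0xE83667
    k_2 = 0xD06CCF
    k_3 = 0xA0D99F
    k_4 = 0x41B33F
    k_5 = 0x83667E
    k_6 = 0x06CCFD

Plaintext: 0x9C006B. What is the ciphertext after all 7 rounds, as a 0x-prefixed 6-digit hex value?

s_0 = plaintext = 0x9C006B
s_1 = Round(s_0, k_0) = 0x06BEAD
s_2 = Round(s_1, k_1) = 0xEADD40
s_3 = Round(s_2, k_2) = 0xD4047E
s_4 = Round(s_3, k_3) = 0x47E10A
s_5 = Round(s_4, k_4) = 0x10AB98
s_6 = Round(s_5, k_5) = 0xB98D43
s_7 = Round(s_6, k_6) = 0xD431EC

0xD431EC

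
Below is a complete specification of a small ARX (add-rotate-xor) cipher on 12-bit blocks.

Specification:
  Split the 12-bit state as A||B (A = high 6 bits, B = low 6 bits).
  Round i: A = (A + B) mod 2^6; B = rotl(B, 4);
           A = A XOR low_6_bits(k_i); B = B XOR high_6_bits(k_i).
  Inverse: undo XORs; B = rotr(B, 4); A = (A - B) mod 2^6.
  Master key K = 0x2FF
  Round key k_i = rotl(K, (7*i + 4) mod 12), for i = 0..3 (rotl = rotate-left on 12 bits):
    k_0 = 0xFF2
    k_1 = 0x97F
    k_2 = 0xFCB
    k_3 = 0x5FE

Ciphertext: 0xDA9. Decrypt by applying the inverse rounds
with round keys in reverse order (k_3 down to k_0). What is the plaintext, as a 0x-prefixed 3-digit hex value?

0x7A2

s_0 = ciphertext = 0xDA9
s_1 = InvRound(s_0, k_3) = 0x37B
s_2 = InvRound(s_1, k_2) = 0xD90
s_3 = InvRound(s_2, k_1) = 0xC97
s_4 = InvRound(s_3, k_0) = 0x7A2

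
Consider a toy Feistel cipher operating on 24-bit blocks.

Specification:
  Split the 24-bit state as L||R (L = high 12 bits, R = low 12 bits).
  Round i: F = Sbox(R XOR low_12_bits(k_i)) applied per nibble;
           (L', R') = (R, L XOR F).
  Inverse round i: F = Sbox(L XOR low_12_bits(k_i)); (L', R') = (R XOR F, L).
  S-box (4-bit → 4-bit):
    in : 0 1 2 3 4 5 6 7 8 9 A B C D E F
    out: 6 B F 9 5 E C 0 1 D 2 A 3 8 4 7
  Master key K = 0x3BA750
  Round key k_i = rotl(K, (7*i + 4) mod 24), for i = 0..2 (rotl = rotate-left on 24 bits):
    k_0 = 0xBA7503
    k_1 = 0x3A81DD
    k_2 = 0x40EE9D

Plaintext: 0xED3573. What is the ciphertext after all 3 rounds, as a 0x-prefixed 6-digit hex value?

s_0 = plaintext = 0xED3573
s_1 = Round(s_0, k_0) = 0x5738D5
s_2 = Round(s_1, k_1) = 0x8D5812
s_3 = Round(s_2, k_2) = 0x8124C2

0x8124C2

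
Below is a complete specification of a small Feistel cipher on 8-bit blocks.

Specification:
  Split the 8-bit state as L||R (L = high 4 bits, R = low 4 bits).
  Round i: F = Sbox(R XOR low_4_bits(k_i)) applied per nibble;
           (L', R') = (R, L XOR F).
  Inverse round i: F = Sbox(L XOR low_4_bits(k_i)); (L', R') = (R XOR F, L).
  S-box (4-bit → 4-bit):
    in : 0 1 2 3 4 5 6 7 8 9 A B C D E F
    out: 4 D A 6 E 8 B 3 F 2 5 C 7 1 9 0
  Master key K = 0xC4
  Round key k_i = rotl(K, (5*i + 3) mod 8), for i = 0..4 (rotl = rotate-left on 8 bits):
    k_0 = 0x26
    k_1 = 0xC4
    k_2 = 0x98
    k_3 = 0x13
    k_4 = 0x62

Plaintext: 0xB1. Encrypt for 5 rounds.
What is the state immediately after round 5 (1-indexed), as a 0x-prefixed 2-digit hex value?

s_0 = plaintext = 0xB1
s_1 = Round(s_0, k_0) = 0x18
s_2 = Round(s_1, k_1) = 0x86
s_3 = Round(s_2, k_2) = 0x61
s_4 = Round(s_3, k_3) = 0x1C
s_5 = Round(s_4, k_4) = 0xC8

0xC8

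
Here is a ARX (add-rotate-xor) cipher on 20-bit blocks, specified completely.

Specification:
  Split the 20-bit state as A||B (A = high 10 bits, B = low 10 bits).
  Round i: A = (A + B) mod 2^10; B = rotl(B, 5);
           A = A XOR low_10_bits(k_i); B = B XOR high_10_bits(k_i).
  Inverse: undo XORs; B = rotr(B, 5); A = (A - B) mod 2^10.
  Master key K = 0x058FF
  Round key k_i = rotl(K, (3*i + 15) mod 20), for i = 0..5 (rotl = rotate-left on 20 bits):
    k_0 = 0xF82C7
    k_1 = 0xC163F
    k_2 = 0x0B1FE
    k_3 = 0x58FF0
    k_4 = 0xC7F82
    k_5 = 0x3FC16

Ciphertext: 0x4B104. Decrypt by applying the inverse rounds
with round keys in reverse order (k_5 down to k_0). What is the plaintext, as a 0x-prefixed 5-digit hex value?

0x7C1FB

s_0 = ciphertext = 0x4B104
s_1 = InvRound(s_0, k_5) = 0x72F6F
s_2 = InvRound(s_1, k_4) = 0x11A03
s_3 = InvRound(s_2, k_3) = 0xE6C1B
s_4 = InvRound(s_3, k_2) = 0xE12E1
s_5 = InvRound(s_4, k_1) = 0x4B08F
s_6 = InvRound(s_5, k_0) = 0x7C1FB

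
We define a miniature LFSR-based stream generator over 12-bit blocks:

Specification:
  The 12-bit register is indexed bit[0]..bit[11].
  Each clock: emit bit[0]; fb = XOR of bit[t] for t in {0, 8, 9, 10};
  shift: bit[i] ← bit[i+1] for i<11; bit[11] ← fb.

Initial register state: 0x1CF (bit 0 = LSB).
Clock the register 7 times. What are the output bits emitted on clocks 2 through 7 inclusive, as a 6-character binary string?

111001

reg_0 = 0x1CF
clock 1: out=1, reg = 0x0E7
clock 2: out=1, reg = 0x873
clock 3: out=1, reg = 0xC39
clock 4: out=1, reg = 0x61C
clock 5: out=0, reg = 0x30E
clock 6: out=0, reg = 0x187
clock 7: out=1, reg = 0x0C3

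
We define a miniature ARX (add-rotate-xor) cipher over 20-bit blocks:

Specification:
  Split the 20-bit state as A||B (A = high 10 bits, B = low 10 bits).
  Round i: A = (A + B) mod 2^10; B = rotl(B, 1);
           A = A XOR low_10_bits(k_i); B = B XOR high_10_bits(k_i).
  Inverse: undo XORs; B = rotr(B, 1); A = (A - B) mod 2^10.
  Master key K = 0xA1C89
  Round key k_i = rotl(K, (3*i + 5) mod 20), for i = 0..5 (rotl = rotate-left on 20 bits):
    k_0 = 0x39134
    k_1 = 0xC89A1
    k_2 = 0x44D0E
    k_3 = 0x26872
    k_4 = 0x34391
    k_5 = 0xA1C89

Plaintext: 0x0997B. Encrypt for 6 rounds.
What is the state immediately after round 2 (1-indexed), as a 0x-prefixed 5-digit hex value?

0xC1B07

s_0 = plaintext = 0x0997B
s_1 = Round(s_0, k_0) = 0x25612
s_2 = Round(s_1, k_1) = 0xC1B07
s_3 = Round(s_2, k_2) = 0xC0F1C
s_4 = Round(s_3, k_3) = 0x9B6A3
s_5 = Round(s_4, k_4) = 0xA0597
s_6 = Round(s_5, k_5) = 0x245A9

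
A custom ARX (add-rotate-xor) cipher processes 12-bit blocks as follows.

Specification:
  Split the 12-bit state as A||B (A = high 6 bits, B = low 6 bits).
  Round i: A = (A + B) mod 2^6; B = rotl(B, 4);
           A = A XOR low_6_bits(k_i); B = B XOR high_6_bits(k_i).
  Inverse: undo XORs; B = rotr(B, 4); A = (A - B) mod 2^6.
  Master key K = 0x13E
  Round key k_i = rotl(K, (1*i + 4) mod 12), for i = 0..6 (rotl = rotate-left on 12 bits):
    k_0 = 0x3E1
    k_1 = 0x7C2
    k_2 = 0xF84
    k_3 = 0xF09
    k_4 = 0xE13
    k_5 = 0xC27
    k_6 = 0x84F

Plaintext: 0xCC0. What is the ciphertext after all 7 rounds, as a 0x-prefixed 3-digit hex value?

s_0 = plaintext = 0xCC0
s_1 = Round(s_0, k_0) = 0x48F
s_2 = Round(s_1, k_1) = 0x8EC
s_3 = Round(s_2, k_2) = 0x2F5
s_4 = Round(s_3, k_3) = 0x261
s_5 = Round(s_4, k_4) = 0xE60
s_6 = Round(s_5, k_5) = 0xFB8
s_7 = Round(s_6, k_6) = 0xE6F

0xE6F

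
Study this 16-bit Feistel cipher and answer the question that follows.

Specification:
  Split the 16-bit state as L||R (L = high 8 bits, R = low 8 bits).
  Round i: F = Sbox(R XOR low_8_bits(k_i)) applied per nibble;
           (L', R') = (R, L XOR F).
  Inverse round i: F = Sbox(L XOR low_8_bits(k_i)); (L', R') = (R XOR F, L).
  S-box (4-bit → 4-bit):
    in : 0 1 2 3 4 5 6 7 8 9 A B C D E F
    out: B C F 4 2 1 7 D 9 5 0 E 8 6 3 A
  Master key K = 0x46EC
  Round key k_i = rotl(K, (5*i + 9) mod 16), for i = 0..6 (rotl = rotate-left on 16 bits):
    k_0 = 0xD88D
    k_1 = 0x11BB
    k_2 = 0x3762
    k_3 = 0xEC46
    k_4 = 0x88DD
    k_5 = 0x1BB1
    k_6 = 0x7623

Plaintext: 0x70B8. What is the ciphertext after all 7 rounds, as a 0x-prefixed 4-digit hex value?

0x600C

s_0 = plaintext = 0x70B8
s_1 = Round(s_0, k_0) = 0xB831
s_2 = Round(s_1, k_1) = 0x3128
s_3 = Round(s_2, k_2) = 0x2811
s_4 = Round(s_3, k_3) = 0x1135
s_5 = Round(s_4, k_4) = 0x3528
s_6 = Round(s_5, k_5) = 0x2860
s_7 = Round(s_6, k_6) = 0x600C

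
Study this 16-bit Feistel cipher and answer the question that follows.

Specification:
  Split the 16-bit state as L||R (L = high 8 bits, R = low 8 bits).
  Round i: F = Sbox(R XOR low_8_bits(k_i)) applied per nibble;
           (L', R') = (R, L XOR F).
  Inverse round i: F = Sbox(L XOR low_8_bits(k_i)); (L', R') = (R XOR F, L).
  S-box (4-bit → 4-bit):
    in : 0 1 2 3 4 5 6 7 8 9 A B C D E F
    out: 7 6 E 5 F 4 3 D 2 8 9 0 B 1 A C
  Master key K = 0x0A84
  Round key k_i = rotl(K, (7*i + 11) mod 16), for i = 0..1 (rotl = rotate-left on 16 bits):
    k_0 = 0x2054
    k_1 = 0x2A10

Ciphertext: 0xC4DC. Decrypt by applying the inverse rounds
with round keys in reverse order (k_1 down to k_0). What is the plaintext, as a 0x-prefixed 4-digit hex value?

0x49C3

s_0 = ciphertext = 0xC4DC
s_1 = InvRound(s_0, k_1) = 0xC3C4
s_2 = InvRound(s_1, k_0) = 0x49C3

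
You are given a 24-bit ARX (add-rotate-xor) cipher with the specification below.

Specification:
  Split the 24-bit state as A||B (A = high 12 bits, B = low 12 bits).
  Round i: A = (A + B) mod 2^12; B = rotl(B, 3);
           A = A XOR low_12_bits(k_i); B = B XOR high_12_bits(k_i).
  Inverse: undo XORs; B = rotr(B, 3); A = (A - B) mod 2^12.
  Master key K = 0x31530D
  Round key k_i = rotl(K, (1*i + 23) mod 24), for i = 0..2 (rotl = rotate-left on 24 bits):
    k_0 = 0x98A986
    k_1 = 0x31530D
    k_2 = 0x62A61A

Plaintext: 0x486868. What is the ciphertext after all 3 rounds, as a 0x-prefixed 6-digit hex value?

0xE81D28

s_0 = plaintext = 0x486868
s_1 = Round(s_0, k_0) = 0x568ACE
s_2 = Round(s_1, k_1) = 0x33B560
s_3 = Round(s_2, k_2) = 0xE81D28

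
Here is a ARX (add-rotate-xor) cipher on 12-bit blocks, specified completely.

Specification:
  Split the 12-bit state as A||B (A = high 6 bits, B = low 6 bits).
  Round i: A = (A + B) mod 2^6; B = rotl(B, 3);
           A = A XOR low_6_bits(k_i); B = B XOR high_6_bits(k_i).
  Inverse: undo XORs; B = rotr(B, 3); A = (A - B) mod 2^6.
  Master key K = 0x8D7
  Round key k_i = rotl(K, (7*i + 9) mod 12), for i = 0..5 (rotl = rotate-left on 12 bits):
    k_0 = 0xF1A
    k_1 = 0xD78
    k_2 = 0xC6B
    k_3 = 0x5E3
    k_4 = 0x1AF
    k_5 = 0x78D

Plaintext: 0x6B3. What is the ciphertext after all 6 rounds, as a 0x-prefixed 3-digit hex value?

s_0 = plaintext = 0x6B3
s_1 = Round(s_0, k_0) = 0x5E2
s_2 = Round(s_1, k_1) = 0x061
s_3 = Round(s_2, k_2) = 0x27D
s_4 = Round(s_3, k_3) = 0x978
s_5 = Round(s_4, k_4) = 0xC81
s_6 = Round(s_5, k_5) = 0xF96

0xF96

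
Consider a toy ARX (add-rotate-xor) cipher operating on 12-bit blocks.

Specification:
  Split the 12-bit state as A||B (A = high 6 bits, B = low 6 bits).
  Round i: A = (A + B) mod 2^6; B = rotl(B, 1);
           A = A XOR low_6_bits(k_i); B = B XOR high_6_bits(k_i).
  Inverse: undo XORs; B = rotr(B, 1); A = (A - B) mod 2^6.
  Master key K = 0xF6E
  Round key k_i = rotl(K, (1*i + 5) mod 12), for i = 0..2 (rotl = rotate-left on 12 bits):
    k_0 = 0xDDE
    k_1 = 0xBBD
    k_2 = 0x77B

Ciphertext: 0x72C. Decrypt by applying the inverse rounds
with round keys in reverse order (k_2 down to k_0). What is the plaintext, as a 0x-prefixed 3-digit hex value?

s_0 = ciphertext = 0x72C
s_1 = InvRound(s_0, k_2) = 0xBF8
s_2 = InvRound(s_1, k_1) = 0x1CB
s_3 = InvRound(s_2, k_0) = 0xEDE

0xEDE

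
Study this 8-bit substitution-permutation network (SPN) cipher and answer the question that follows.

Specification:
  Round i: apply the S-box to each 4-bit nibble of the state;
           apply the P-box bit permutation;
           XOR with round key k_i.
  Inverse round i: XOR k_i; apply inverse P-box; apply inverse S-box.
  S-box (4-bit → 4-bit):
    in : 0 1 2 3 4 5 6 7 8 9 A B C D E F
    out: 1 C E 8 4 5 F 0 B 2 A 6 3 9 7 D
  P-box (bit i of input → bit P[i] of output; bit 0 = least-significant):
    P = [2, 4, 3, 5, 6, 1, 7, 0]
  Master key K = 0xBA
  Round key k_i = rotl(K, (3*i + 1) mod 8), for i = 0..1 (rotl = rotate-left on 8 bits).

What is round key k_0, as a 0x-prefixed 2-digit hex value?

0x75

K = 0xBA
k_0 = rotl(K, (3*0+1) mod 8) = rotl(K, 1) = 0x75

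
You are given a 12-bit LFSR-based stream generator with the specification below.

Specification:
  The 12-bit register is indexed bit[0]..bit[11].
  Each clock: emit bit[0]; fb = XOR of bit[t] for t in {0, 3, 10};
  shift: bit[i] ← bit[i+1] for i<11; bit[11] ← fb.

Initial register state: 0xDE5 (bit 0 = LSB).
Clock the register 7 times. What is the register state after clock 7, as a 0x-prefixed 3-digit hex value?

0x25B

reg_0 = 0xDE5
clock 1: out=1, reg = 0x6F2
clock 2: out=0, reg = 0xB79
clock 3: out=1, reg = 0x5BC
clock 4: out=0, reg = 0x2DE
clock 5: out=0, reg = 0x96F
clock 6: out=1, reg = 0x4B7
clock 7: out=1, reg = 0x25B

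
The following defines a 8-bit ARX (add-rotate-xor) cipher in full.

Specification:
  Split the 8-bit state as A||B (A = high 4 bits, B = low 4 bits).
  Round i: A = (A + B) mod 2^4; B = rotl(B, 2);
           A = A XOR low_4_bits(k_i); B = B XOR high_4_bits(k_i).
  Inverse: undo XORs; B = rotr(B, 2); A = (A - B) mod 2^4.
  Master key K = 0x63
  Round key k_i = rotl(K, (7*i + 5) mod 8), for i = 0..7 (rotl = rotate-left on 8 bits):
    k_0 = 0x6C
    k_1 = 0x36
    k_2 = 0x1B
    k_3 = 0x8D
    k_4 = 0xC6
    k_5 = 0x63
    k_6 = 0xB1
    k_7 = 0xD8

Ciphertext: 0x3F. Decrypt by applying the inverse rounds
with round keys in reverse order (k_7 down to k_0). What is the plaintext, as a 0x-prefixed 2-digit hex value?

s_0 = ciphertext = 0x3F
s_1 = InvRound(s_0, k_7) = 0x38
s_2 = InvRound(s_1, k_6) = 0x6C
s_3 = InvRound(s_2, k_5) = 0xBA
s_4 = InvRound(s_3, k_4) = 0x49
s_5 = InvRound(s_4, k_3) = 0x54
s_6 = InvRound(s_5, k_2) = 0x95
s_7 = InvRound(s_6, k_1) = 0x69
s_8 = InvRound(s_7, k_0) = 0xBF

0xBF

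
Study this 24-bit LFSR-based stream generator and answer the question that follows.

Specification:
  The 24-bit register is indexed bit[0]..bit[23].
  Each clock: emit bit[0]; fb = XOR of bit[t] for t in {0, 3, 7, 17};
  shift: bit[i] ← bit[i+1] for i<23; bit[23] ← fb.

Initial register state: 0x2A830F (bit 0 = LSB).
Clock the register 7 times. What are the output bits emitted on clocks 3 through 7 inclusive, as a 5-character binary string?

reg_0 = 0x2A830F
clock 1: out=1, reg = 0x954187
clock 2: out=1, reg = 0x4AA0C3
clock 3: out=1, reg = 0xA55061
clock 4: out=1, reg = 0xD2A830
clock 5: out=0, reg = 0xE95418
clock 6: out=0, reg = 0xF4AA0C
clock 7: out=0, reg = 0xFA5506

11000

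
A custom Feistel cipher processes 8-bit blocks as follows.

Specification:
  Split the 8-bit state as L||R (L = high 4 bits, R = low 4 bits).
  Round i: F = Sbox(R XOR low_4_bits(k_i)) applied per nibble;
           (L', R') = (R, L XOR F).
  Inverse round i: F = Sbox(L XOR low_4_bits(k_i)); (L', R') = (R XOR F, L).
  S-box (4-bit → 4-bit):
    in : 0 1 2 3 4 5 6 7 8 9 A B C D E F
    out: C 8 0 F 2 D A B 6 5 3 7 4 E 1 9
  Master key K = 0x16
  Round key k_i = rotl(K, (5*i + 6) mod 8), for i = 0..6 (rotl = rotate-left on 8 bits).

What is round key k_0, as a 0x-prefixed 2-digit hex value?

0x85

K = 0x16
k_0 = rotl(K, (5*0+6) mod 8) = rotl(K, 6) = 0x85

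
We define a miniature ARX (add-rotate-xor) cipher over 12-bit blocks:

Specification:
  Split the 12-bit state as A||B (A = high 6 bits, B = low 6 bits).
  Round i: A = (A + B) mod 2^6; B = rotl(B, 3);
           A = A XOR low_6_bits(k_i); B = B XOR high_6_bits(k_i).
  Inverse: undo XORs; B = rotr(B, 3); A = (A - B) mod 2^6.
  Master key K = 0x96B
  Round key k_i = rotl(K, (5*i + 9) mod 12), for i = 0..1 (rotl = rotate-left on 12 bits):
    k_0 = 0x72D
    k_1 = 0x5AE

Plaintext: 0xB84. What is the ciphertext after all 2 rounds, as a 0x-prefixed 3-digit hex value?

s_0 = plaintext = 0xB84
s_1 = Round(s_0, k_0) = 0x7FC
s_2 = Round(s_1, k_1) = 0xD71

0xD71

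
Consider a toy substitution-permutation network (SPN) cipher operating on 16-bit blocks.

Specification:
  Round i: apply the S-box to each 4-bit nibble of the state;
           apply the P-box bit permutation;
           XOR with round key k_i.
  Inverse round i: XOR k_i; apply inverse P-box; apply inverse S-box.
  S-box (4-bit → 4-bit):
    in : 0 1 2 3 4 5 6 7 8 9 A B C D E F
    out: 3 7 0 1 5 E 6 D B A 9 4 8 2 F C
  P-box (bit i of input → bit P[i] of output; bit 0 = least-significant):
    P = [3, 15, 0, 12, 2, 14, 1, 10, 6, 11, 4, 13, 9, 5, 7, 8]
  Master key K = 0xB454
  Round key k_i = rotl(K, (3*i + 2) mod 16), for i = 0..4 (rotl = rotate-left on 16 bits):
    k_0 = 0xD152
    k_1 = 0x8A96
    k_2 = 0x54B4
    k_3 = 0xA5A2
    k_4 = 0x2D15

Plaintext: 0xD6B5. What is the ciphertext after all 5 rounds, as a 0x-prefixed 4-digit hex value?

0xE059

s_0 = plaintext = 0xD6B5
s_1 = Round(s_0, k_0) = 0x4961
s_2 = Round(s_1, k_1) = 0x601D
s_3 = Round(s_2, k_2) = 0x9C52
s_4 = Round(s_3, k_3) = 0xC080
s_5 = Round(s_4, k_4) = 0xE059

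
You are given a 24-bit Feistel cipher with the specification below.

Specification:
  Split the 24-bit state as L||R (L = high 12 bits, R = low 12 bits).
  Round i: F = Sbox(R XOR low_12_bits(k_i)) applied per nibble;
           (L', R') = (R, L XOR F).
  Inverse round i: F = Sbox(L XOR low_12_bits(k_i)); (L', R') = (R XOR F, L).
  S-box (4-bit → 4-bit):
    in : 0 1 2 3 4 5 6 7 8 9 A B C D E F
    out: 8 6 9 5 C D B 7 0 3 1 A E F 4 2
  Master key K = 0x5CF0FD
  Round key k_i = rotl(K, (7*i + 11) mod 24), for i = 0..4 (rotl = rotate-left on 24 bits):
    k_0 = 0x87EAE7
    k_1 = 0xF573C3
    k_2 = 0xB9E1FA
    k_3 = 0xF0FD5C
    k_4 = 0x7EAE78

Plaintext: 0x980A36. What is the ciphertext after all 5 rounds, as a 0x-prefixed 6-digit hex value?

s_0 = plaintext = 0x980A36
s_1 = Round(s_0, k_0) = 0xA36176
s_2 = Round(s_1, k_1) = 0x17639B
s_3 = Round(s_2, k_2) = 0x39B8C0
s_4 = Round(s_3, k_3) = 0x8C0EA5
s_5 = Round(s_4, k_4) = 0xEA503F

0xEA503F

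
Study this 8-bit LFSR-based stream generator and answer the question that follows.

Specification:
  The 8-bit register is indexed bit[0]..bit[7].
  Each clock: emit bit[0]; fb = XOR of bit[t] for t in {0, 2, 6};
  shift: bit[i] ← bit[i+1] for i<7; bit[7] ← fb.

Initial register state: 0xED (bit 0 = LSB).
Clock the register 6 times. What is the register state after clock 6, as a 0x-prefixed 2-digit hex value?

reg_0 = 0xED
clock 1: out=1, reg = 0xF6
clock 2: out=0, reg = 0x7B
clock 3: out=1, reg = 0x3D
clock 4: out=1, reg = 0x1E
clock 5: out=0, reg = 0x8F
clock 6: out=1, reg = 0x47

0x47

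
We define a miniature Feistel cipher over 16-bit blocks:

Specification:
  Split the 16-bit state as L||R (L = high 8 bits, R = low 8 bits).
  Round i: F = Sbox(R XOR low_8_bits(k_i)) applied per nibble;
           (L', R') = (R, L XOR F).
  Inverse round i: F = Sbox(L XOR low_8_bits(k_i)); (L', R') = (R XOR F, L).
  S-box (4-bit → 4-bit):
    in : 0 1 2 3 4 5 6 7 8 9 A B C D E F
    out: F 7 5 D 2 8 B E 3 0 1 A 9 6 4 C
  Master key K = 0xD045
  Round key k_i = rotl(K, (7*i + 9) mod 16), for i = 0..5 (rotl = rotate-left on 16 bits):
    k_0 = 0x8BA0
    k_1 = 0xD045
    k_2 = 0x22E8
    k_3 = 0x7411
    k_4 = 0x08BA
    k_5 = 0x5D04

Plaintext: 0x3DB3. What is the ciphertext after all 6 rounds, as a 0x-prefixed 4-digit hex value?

0x3EB3

s_0 = plaintext = 0x3DB3
s_1 = Round(s_0, k_0) = 0xB340
s_2 = Round(s_1, k_1) = 0x404B
s_3 = Round(s_2, k_2) = 0x4B5D
s_4 = Round(s_3, k_3) = 0x5D62
s_5 = Round(s_4, k_4) = 0x623E
s_6 = Round(s_5, k_5) = 0x3EB3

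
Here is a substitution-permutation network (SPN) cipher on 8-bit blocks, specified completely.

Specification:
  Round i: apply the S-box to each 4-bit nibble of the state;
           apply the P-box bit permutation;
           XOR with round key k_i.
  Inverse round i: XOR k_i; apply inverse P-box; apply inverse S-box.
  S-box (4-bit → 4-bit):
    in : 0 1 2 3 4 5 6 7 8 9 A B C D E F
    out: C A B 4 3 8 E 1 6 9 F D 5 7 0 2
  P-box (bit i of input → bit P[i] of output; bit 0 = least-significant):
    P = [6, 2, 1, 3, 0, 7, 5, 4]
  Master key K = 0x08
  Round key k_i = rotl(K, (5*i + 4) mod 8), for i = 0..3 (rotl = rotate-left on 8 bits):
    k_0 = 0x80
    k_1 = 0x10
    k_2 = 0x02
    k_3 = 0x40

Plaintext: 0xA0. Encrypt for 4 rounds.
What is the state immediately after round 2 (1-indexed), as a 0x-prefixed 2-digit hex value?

s_0 = plaintext = 0xA0
s_1 = Round(s_0, k_0) = 0x3B
s_2 = Round(s_1, k_1) = 0x7A
s_3 = Round(s_2, k_2) = 0x4D
s_4 = Round(s_3, k_3) = 0x87

0x7A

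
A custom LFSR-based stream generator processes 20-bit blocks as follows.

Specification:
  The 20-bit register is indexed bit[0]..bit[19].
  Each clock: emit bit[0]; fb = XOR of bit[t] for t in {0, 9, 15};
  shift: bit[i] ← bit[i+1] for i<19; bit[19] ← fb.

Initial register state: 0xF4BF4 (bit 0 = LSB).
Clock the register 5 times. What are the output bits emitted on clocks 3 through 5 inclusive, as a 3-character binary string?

101

reg_0 = 0xF4BF4
clock 1: out=0, reg = 0xFA5FA
clock 2: out=0, reg = 0xFD2FD
clock 3: out=1, reg = 0xFE97E
clock 4: out=0, reg = 0xFF4BF
clock 5: out=1, reg = 0x7FA5F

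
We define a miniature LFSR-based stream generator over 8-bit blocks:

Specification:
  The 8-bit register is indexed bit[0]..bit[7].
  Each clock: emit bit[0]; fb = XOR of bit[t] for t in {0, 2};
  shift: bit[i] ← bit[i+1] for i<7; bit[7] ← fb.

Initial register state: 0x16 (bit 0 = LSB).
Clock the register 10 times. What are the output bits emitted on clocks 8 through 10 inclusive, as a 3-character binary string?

reg_0 = 0x16
clock 1: out=0, reg = 0x8B
clock 2: out=1, reg = 0xC5
clock 3: out=1, reg = 0x62
clock 4: out=0, reg = 0x31
clock 5: out=1, reg = 0x98
clock 6: out=0, reg = 0x4C
clock 7: out=0, reg = 0xA6
clock 8: out=0, reg = 0xD3
clock 9: out=1, reg = 0xE9
clock 10: out=1, reg = 0xF4

011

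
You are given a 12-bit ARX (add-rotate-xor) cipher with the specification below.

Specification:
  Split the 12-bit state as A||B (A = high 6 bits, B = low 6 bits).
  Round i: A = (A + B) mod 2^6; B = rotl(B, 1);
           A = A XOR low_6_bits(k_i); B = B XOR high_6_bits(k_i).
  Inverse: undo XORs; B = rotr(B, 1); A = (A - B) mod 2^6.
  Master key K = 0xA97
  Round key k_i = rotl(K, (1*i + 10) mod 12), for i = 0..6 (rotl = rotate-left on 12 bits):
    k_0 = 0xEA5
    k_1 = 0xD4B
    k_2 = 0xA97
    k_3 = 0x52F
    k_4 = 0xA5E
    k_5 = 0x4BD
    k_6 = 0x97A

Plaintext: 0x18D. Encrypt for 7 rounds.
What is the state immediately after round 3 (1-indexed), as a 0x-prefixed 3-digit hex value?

s_0 = plaintext = 0x18D
s_1 = Round(s_0, k_0) = 0xDA0
s_2 = Round(s_1, k_1) = 0x774
s_3 = Round(s_2, k_2) = 0x183
s_4 = Round(s_3, k_3) = 0x992
s_5 = Round(s_4, k_4) = 0x98D
s_6 = Round(s_5, k_5) = 0x388
s_7 = Round(s_6, k_6) = 0xB35

0x183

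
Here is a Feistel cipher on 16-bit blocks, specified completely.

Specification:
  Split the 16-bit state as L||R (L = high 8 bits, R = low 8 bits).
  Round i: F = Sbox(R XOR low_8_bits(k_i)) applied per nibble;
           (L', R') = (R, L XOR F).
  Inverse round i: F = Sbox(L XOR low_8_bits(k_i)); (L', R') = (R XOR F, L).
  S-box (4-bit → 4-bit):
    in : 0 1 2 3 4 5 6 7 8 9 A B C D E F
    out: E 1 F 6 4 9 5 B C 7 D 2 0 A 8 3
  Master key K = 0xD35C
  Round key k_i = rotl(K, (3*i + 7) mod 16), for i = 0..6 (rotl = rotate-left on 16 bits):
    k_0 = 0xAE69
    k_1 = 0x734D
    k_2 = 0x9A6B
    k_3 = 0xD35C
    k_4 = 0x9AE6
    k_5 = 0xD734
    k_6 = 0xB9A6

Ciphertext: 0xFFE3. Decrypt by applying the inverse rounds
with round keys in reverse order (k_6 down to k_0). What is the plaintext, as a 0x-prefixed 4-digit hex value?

s_0 = ciphertext = 0xFFE3
s_1 = InvRound(s_0, k_6) = 0x74FF
s_2 = InvRound(s_1, k_5) = 0xB174
s_3 = InvRound(s_2, k_4) = 0xEFB1
s_4 = InvRound(s_3, k_3) = 0x97EF
s_5 = InvRound(s_4, k_2) = 0xDF97
s_6 = InvRound(s_5, k_1) = 0xE8DF
s_7 = InvRound(s_6, k_0) = 0x1EE8

0x1EE8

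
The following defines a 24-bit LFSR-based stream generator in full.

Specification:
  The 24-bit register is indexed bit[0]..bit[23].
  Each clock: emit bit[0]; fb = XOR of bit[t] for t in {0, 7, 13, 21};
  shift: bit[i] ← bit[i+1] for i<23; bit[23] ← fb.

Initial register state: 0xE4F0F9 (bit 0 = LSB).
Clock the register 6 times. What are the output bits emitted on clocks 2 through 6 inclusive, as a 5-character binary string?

00111

reg_0 = 0xE4F0F9
clock 1: out=1, reg = 0x72787C
clock 2: out=0, reg = 0x393C3E
clock 3: out=0, reg = 0x1C9E1F
clock 4: out=1, reg = 0x8E4F0F
clock 5: out=1, reg = 0xC72787
clock 6: out=1, reg = 0xE393C3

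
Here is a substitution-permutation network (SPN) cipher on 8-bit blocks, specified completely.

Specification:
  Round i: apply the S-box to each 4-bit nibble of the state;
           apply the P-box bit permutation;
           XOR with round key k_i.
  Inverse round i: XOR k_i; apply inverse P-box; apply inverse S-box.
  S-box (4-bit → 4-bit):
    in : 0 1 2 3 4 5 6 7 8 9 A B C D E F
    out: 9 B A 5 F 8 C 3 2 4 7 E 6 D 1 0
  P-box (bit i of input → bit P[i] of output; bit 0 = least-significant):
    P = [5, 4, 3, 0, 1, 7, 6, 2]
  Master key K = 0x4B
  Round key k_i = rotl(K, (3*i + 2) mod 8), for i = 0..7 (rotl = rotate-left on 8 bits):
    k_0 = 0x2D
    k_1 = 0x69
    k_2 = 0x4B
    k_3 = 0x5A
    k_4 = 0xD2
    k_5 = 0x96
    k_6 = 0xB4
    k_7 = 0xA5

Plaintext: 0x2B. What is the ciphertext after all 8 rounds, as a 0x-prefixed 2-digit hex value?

0x77

s_0 = plaintext = 0x2B
s_1 = Round(s_0, k_0) = 0xB0
s_2 = Round(s_1, k_1) = 0x8C
s_3 = Round(s_2, k_2) = 0xD3
s_4 = Round(s_3, k_3) = 0x34
s_5 = Round(s_4, k_4) = 0xA9
s_6 = Round(s_5, k_5) = 0x5C
s_7 = Round(s_6, k_6) = 0xA8
s_8 = Round(s_7, k_7) = 0x77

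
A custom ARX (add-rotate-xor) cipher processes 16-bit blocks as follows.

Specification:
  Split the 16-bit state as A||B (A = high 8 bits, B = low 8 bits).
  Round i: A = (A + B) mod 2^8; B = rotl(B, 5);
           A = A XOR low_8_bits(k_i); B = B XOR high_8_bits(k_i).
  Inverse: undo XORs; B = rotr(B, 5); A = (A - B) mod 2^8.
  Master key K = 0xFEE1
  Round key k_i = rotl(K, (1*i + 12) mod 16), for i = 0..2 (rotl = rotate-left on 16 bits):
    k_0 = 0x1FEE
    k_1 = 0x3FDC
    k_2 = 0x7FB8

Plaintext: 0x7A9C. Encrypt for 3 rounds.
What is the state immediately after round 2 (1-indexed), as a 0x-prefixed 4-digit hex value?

0x58AE

s_0 = plaintext = 0x7A9C
s_1 = Round(s_0, k_0) = 0xF88C
s_2 = Round(s_1, k_1) = 0x58AE
s_3 = Round(s_2, k_2) = 0xBEAA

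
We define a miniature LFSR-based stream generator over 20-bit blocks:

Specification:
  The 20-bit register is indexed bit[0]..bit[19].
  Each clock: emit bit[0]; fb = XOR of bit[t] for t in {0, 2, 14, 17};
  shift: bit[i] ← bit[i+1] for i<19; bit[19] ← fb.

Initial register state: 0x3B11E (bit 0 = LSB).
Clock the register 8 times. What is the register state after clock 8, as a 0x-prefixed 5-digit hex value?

0xE63B1

reg_0 = 0x3B11E
clock 1: out=0, reg = 0x1D88F
clock 2: out=1, reg = 0x8EC47
clock 3: out=1, reg = 0xC7623
clock 4: out=1, reg = 0x63B11
clock 5: out=1, reg = 0x31D88
clock 6: out=0, reg = 0x98EC4
clock 7: out=0, reg = 0xCC762
clock 8: out=0, reg = 0xE63B1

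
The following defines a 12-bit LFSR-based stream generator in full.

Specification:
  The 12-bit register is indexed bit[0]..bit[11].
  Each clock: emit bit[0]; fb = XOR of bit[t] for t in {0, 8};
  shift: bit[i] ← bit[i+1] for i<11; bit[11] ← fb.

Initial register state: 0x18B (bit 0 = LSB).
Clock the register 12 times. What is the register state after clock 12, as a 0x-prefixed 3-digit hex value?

reg_0 = 0x18B
clock 1: out=1, reg = 0x0C5
clock 2: out=1, reg = 0x862
clock 3: out=0, reg = 0x431
clock 4: out=1, reg = 0xA18
clock 5: out=0, reg = 0x50C
clock 6: out=0, reg = 0xA86
clock 7: out=0, reg = 0x543
clock 8: out=1, reg = 0x2A1
clock 9: out=1, reg = 0x950
clock 10: out=0, reg = 0xCA8
clock 11: out=0, reg = 0x654
clock 12: out=0, reg = 0x32A

0x32A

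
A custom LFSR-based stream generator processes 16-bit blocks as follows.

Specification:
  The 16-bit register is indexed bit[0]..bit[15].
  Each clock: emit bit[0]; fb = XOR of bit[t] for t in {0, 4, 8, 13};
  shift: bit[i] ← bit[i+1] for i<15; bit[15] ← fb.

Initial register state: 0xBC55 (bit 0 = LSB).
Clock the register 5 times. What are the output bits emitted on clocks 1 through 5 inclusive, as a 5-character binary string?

reg_0 = 0xBC55
clock 1: out=1, reg = 0xDE2A
clock 2: out=0, reg = 0x6F15
clock 3: out=1, reg = 0x378A
clock 4: out=0, reg = 0x1BC5
clock 5: out=1, reg = 0x0DE2

10101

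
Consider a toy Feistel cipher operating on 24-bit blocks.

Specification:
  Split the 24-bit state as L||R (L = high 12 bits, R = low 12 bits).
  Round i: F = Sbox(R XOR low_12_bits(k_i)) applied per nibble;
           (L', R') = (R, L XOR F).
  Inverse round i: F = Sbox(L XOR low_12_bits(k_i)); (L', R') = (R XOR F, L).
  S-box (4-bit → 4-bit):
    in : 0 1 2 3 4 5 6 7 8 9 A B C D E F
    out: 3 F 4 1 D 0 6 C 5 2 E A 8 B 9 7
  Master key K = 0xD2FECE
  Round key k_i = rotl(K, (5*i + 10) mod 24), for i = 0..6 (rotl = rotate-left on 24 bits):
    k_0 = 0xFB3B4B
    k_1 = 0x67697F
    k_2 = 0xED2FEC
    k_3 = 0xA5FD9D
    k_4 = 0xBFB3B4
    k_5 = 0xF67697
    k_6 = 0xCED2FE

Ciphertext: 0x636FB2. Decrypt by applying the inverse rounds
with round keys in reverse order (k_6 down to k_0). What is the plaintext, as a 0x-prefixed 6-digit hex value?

s_0 = ciphertext = 0x636FB2
s_1 = InvRound(s_0, k_6) = 0x237636
s_2 = InvRound(s_1, k_5) = 0xBD5237
s_3 = InvRound(s_2, k_4) = 0x758BD5
s_4 = InvRound(s_3, k_3) = 0x555758
s_5 = InvRound(s_4, k_2) = 0x9FA555
s_6 = InvRound(s_5, k_1) = 0x6059FA
s_7 = InvRound(s_6, k_0) = 0x223605

0x223605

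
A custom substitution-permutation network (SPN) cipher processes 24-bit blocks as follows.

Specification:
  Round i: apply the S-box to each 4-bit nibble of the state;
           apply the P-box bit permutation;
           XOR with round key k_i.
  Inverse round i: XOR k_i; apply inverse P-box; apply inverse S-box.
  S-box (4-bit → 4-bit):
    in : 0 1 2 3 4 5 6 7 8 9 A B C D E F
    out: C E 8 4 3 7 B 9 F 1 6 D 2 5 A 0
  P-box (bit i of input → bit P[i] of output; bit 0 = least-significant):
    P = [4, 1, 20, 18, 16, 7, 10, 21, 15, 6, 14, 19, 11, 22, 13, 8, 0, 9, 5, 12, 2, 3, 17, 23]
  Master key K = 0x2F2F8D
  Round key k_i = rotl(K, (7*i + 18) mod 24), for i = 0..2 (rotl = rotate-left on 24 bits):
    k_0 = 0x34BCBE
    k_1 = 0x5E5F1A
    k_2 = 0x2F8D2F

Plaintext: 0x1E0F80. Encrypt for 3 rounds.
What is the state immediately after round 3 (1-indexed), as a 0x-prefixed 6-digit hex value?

0x07B419

s_0 = plaintext = 0x1E0F80
s_1 = Round(s_0, k_0) = 0x838B36
s_2 = Round(s_1, k_1) = 0x90B224
s_3 = Round(s_2, k_2) = 0x07B419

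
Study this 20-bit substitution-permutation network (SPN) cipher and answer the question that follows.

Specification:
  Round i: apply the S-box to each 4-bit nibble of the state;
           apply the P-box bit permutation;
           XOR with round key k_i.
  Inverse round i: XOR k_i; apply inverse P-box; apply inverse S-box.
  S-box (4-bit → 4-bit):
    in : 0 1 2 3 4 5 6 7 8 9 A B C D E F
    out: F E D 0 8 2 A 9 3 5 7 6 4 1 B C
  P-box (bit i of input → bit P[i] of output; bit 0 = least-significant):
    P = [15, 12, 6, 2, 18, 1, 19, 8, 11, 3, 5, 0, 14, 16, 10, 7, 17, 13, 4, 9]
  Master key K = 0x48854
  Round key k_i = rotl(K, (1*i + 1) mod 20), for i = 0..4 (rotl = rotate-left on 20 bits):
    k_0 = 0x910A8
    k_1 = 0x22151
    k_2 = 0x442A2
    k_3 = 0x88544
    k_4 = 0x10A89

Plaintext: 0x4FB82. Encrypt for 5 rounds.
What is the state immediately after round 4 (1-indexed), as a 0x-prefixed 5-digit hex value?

0xCFAA9

s_0 = plaintext = 0x4FB82
s_1 = Round(s_0, k_0) = 0xD9646
s_2 = Round(s_1, k_1) = 0x0745C
s_3 = Round(s_2, k_2) = 0x62071
s_4 = Round(s_3, k_3) = 0xCFAA9
s_5 = Round(s_4, k_4) = 0xD8673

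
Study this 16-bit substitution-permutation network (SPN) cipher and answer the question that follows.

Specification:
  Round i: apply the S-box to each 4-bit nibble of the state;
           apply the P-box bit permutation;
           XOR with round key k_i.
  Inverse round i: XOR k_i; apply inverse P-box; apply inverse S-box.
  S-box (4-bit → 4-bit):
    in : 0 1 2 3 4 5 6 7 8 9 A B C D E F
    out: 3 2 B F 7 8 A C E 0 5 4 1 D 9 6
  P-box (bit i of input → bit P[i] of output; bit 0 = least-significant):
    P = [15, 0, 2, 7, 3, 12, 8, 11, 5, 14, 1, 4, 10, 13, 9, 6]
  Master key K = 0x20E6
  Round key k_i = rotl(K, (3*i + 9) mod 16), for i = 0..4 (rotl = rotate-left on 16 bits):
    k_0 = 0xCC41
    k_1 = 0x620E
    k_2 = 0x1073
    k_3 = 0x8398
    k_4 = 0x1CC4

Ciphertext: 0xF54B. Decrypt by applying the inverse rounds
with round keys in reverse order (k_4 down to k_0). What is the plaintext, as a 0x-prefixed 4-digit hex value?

s_0 = ciphertext = 0xF54B
s_1 = InvRound(s_0, k_4) = 0x1FD3
s_2 = InvRound(s_1, k_3) = 0xEB20
s_3 = InvRound(s_2, k_2) = 0x8880
s_4 = InvRound(s_3, k_1) = 0xFFED
s_5 = InvRound(s_4, k_0) = 0xFC47

0xFC47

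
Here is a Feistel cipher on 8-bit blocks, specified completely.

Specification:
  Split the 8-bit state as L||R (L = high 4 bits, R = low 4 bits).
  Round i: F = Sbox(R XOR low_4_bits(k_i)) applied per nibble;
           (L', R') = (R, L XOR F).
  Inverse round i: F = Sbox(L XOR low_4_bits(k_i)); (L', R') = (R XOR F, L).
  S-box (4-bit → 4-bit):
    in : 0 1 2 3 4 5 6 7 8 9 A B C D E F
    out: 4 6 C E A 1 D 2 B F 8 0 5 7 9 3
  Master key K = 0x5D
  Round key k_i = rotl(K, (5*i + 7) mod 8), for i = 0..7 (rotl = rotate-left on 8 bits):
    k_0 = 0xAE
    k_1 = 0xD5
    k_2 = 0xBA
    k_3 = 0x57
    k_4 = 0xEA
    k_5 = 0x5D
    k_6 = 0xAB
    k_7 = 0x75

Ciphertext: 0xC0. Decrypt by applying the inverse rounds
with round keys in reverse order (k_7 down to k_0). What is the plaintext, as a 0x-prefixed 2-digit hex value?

s_0 = ciphertext = 0xC0
s_1 = InvRound(s_0, k_7) = 0xFC
s_2 = InvRound(s_1, k_6) = 0x6F
s_3 = InvRound(s_2, k_5) = 0xF6
s_4 = InvRound(s_3, k_4) = 0x7F
s_5 = InvRound(s_4, k_3) = 0xB7
s_6 = InvRound(s_5, k_2) = 0x1B
s_7 = InvRound(s_6, k_1) = 0x11
s_8 = InvRound(s_7, k_0) = 0x21

0x21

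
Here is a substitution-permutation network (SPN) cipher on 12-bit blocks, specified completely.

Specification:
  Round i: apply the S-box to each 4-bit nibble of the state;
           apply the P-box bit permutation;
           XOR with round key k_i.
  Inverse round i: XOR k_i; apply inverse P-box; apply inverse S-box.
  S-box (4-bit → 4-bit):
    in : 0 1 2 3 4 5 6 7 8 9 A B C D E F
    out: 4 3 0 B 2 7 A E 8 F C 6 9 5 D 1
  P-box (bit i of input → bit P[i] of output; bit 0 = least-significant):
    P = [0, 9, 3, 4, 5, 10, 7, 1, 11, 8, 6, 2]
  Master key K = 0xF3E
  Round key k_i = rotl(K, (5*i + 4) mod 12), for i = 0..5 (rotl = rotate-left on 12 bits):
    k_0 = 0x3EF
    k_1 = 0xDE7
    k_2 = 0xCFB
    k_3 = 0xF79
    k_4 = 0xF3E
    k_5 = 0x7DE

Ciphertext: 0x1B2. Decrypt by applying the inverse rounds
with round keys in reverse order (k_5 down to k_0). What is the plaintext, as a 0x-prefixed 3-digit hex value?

0x213

s_0 = ciphertext = 0x1B2
s_1 = InvRound(s_0, k_5) = 0xA1B
s_2 = InvRound(s_1, k_4) = 0x61F
s_3 = InvRound(s_2, k_3) = 0x9C2
s_4 = InvRound(s_3, k_2) = 0x41E
s_5 = InvRound(s_4, k_1) = 0x5DE
s_6 = InvRound(s_5, k_0) = 0x213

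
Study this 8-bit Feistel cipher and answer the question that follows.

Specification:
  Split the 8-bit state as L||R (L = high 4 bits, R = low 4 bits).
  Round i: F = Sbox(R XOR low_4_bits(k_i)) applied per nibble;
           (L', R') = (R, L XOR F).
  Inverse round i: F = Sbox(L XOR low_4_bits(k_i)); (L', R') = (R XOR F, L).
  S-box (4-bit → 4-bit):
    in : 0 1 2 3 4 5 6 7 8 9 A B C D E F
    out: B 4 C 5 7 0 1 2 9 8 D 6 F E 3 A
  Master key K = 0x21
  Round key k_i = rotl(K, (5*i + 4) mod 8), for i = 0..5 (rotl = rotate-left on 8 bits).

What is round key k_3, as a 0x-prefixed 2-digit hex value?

K = 0x21
k_0 = rotl(K, (5*0+4) mod 8) = rotl(K, 4) = 0x12
k_1 = rotl(K, (5*1+4) mod 8) = rotl(K, 1) = 0x42
k_2 = rotl(K, (5*2+4) mod 8) = rotl(K, 6) = 0x48
k_3 = rotl(K, (5*3+4) mod 8) = rotl(K, 3) = 0x09

0x09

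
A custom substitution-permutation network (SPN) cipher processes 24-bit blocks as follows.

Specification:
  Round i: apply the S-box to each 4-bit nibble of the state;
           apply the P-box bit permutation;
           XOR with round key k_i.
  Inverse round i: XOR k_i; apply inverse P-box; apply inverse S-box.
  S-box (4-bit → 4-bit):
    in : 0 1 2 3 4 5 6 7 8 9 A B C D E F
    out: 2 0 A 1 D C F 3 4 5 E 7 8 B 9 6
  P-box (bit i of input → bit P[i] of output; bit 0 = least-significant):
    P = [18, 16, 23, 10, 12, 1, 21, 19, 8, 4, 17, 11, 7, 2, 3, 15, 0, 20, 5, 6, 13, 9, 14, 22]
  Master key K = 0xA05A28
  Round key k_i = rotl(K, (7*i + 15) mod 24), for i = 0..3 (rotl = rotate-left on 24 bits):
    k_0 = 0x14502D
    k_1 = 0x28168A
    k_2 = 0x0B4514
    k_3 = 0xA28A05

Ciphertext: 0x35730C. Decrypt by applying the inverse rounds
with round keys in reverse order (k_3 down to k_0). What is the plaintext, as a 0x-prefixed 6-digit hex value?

s_0 = ciphertext = 0x35730C
s_1 = InvRound(s_0, k_3) = 0x97543B
s_2 = InvRound(s_1, k_2) = 0x1BF3D9
s_3 = InvRound(s_2, k_1) = 0x9DCBF2
s_4 = InvRound(s_3, k_0) = 0x0E6DDF

0x0E6DDF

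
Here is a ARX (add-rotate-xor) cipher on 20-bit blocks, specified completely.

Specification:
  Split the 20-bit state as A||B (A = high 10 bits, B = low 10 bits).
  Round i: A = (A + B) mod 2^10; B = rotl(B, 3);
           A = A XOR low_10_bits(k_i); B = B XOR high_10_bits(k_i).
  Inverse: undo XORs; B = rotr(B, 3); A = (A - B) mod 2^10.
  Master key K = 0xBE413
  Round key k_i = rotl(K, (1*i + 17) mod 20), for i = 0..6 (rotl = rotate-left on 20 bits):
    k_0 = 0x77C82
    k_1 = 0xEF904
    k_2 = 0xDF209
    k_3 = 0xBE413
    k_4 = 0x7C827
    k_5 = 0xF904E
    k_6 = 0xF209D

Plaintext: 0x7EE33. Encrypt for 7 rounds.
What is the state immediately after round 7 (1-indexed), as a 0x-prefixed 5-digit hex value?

0xCAE32

s_0 = plaintext = 0x7EE33
s_1 = Round(s_0, k_0) = 0x2B043
s_2 = Round(s_1, k_1) = 0x7ADA6
s_3 = Round(s_2, k_2) = 0x6624F
s_4 = Round(s_3, k_3) = 0xFD085
s_5 = Round(s_4, k_4) = 0x179DB
s_6 = Round(s_5, k_5) = 0x9DD3F
s_7 = Round(s_6, k_6) = 0xCAE32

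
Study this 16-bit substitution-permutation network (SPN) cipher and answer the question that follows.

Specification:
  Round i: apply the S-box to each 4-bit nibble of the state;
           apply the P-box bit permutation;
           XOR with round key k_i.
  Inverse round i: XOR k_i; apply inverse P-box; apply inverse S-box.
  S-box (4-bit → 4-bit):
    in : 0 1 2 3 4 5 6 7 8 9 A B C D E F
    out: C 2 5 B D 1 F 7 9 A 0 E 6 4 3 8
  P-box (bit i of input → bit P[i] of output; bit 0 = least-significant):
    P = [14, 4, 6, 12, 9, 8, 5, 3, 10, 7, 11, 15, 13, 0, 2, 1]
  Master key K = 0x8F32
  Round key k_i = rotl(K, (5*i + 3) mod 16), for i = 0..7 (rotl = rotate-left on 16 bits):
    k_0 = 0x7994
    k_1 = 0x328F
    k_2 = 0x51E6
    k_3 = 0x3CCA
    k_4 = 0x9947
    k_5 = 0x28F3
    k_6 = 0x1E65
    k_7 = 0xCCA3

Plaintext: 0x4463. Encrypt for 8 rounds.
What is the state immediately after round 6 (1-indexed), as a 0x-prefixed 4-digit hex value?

s_0 = plaintext = 0x4463
s_1 = Round(s_0, k_0) = 0x86AA
s_2 = Round(s_1, k_1) = 0x9E0D
s_3 = Round(s_2, k_2) = 0x550D
s_4 = Round(s_3, k_3) = 0x18A2
s_5 = Round(s_4, k_4) = 0x5D06
s_6 = Round(s_5, k_5) = 0x508B
s_7 = Round(s_6, k_6) = 0xA43D
s_8 = Round(s_7, k_7) = 0x43EB

0x508B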